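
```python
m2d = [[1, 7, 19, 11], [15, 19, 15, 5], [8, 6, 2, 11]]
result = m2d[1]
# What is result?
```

m2d has 3 rows. Row 1 is [15, 19, 15, 5].

[15, 19, 15, 5]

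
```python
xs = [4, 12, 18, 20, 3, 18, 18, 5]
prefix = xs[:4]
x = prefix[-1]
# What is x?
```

xs has length 8. The slice xs[:4] selects indices [0, 1, 2, 3] (0->4, 1->12, 2->18, 3->20), giving [4, 12, 18, 20]. So prefix = [4, 12, 18, 20]. Then prefix[-1] = 20.

20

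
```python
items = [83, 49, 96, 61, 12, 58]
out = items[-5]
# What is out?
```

items has length 6. Negative index -5 maps to positive index 6 + (-5) = 1. items[1] = 49.

49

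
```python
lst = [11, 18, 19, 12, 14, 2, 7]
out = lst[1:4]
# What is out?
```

lst has length 7. The slice lst[1:4] selects indices [1, 2, 3] (1->18, 2->19, 3->12), giving [18, 19, 12].

[18, 19, 12]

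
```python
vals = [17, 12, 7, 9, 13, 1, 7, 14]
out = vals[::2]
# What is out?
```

vals has length 8. The slice vals[::2] selects indices [0, 2, 4, 6] (0->17, 2->7, 4->13, 6->7), giving [17, 7, 13, 7].

[17, 7, 13, 7]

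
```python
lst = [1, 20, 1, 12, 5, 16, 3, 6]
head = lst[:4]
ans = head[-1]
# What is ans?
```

lst has length 8. The slice lst[:4] selects indices [0, 1, 2, 3] (0->1, 1->20, 2->1, 3->12), giving [1, 20, 1, 12]. So head = [1, 20, 1, 12]. Then head[-1] = 12.

12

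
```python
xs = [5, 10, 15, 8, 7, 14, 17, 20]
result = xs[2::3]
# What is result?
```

xs has length 8. The slice xs[2::3] selects indices [2, 5] (2->15, 5->14), giving [15, 14].

[15, 14]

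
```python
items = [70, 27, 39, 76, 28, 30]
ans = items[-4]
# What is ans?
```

items has length 6. Negative index -4 maps to positive index 6 + (-4) = 2. items[2] = 39.

39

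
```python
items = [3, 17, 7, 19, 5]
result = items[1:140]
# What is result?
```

items has length 5. The slice items[1:140] selects indices [1, 2, 3, 4] (1->17, 2->7, 3->19, 4->5), giving [17, 7, 19, 5].

[17, 7, 19, 5]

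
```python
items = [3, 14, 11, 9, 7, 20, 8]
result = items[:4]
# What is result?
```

items has length 7. The slice items[:4] selects indices [0, 1, 2, 3] (0->3, 1->14, 2->11, 3->9), giving [3, 14, 11, 9].

[3, 14, 11, 9]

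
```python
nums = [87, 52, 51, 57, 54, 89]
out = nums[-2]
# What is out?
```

nums has length 6. Negative index -2 maps to positive index 6 + (-2) = 4. nums[4] = 54.

54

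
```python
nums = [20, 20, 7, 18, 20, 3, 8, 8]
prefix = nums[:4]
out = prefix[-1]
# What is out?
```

nums has length 8. The slice nums[:4] selects indices [0, 1, 2, 3] (0->20, 1->20, 2->7, 3->18), giving [20, 20, 7, 18]. So prefix = [20, 20, 7, 18]. Then prefix[-1] = 18.

18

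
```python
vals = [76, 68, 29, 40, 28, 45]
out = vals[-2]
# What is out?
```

vals has length 6. Negative index -2 maps to positive index 6 + (-2) = 4. vals[4] = 28.

28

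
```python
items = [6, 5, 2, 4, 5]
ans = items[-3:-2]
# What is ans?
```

items has length 5. The slice items[-3:-2] selects indices [2] (2->2), giving [2].

[2]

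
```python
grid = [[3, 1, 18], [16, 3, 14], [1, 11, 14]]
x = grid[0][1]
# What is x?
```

grid[0] = [3, 1, 18]. Taking column 1 of that row yields 1.

1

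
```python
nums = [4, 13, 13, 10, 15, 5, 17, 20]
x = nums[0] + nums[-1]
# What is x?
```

nums has length 8. nums[0] = 4.
nums has length 8. Negative index -1 maps to positive index 8 + (-1) = 7. nums[7] = 20.
Sum: 4 + 20 = 24.

24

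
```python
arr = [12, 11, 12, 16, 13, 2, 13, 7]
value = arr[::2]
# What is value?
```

arr has length 8. The slice arr[::2] selects indices [0, 2, 4, 6] (0->12, 2->12, 4->13, 6->13), giving [12, 12, 13, 13].

[12, 12, 13, 13]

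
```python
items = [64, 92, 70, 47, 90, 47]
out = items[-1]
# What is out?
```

items has length 6. Negative index -1 maps to positive index 6 + (-1) = 5. items[5] = 47.

47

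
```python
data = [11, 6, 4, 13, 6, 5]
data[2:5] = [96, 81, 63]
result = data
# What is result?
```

data starts as [11, 6, 4, 13, 6, 5] (length 6). The slice data[2:5] covers indices [2, 3, 4] with values [4, 13, 6]. Replacing that slice with [96, 81, 63] (same length) produces [11, 6, 96, 81, 63, 5].

[11, 6, 96, 81, 63, 5]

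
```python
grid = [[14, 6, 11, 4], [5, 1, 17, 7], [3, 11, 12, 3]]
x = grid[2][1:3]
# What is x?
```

grid[2] = [3, 11, 12, 3]. grid[2] has length 4. The slice grid[2][1:3] selects indices [1, 2] (1->11, 2->12), giving [11, 12].

[11, 12]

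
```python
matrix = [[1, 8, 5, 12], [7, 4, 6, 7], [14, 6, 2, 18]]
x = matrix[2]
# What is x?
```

matrix has 3 rows. Row 2 is [14, 6, 2, 18].

[14, 6, 2, 18]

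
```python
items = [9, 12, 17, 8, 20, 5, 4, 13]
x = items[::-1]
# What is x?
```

items has length 8. The slice items[::-1] selects indices [7, 6, 5, 4, 3, 2, 1, 0] (7->13, 6->4, 5->5, 4->20, 3->8, 2->17, 1->12, 0->9), giving [13, 4, 5, 20, 8, 17, 12, 9].

[13, 4, 5, 20, 8, 17, 12, 9]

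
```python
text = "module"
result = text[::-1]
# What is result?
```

text has length 6. The slice text[::-1] selects indices [5, 4, 3, 2, 1, 0] (5->'e', 4->'l', 3->'u', 2->'d', 1->'o', 0->'m'), giving 'eludom'.

'eludom'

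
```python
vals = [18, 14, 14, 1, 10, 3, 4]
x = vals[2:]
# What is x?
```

vals has length 7. The slice vals[2:] selects indices [2, 3, 4, 5, 6] (2->14, 3->1, 4->10, 5->3, 6->4), giving [14, 1, 10, 3, 4].

[14, 1, 10, 3, 4]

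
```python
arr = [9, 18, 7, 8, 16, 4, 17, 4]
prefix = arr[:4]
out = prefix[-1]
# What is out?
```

arr has length 8. The slice arr[:4] selects indices [0, 1, 2, 3] (0->9, 1->18, 2->7, 3->8), giving [9, 18, 7, 8]. So prefix = [9, 18, 7, 8]. Then prefix[-1] = 8.

8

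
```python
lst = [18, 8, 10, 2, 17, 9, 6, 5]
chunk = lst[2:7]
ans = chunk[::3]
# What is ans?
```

lst has length 8. The slice lst[2:7] selects indices [2, 3, 4, 5, 6] (2->10, 3->2, 4->17, 5->9, 6->6), giving [10, 2, 17, 9, 6]. So chunk = [10, 2, 17, 9, 6]. chunk has length 5. The slice chunk[::3] selects indices [0, 3] (0->10, 3->9), giving [10, 9].

[10, 9]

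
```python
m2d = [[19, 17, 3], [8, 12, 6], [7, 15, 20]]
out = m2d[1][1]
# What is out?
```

m2d[1] = [8, 12, 6]. Taking column 1 of that row yields 12.

12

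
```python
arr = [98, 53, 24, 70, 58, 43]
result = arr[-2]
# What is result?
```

arr has length 6. Negative index -2 maps to positive index 6 + (-2) = 4. arr[4] = 58.

58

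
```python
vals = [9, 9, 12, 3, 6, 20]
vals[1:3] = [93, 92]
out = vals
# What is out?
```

vals starts as [9, 9, 12, 3, 6, 20] (length 6). The slice vals[1:3] covers indices [1, 2] with values [9, 12]. Replacing that slice with [93, 92] (same length) produces [9, 93, 92, 3, 6, 20].

[9, 93, 92, 3, 6, 20]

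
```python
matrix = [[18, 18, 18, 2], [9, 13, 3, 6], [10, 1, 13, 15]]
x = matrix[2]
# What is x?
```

matrix has 3 rows. Row 2 is [10, 1, 13, 15].

[10, 1, 13, 15]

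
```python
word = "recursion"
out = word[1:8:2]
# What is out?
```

word has length 9. The slice word[1:8:2] selects indices [1, 3, 5, 7] (1->'e', 3->'u', 5->'s', 7->'o'), giving 'euso'.

'euso'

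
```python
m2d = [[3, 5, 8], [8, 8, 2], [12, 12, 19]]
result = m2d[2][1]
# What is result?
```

m2d[2] = [12, 12, 19]. Taking column 1 of that row yields 12.

12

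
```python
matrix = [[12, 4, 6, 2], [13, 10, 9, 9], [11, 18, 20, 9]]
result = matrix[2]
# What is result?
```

matrix has 3 rows. Row 2 is [11, 18, 20, 9].

[11, 18, 20, 9]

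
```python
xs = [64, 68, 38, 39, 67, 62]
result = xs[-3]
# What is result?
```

xs has length 6. Negative index -3 maps to positive index 6 + (-3) = 3. xs[3] = 39.

39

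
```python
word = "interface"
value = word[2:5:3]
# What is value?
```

word has length 9. The slice word[2:5:3] selects indices [2] (2->'t'), giving 't'.

't'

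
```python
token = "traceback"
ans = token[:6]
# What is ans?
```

token has length 9. The slice token[:6] selects indices [0, 1, 2, 3, 4, 5] (0->'t', 1->'r', 2->'a', 3->'c', 4->'e', 5->'b'), giving 'traceb'.

'traceb'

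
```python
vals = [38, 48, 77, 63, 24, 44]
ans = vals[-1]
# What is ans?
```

vals has length 6. Negative index -1 maps to positive index 6 + (-1) = 5. vals[5] = 44.

44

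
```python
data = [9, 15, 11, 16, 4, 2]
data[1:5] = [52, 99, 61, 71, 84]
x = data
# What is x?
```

data starts as [9, 15, 11, 16, 4, 2] (length 6). The slice data[1:5] covers indices [1, 2, 3, 4] with values [15, 11, 16, 4]. Replacing that slice with [52, 99, 61, 71, 84] (different length) produces [9, 52, 99, 61, 71, 84, 2].

[9, 52, 99, 61, 71, 84, 2]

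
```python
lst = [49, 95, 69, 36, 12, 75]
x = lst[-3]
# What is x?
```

lst has length 6. Negative index -3 maps to positive index 6 + (-3) = 3. lst[3] = 36.

36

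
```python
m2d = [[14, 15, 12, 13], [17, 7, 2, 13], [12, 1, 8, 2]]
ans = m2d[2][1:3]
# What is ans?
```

m2d[2] = [12, 1, 8, 2]. m2d[2] has length 4. The slice m2d[2][1:3] selects indices [1, 2] (1->1, 2->8), giving [1, 8].

[1, 8]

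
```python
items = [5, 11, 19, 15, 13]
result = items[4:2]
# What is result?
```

items has length 5. The slice items[4:2] resolves to an empty index range, so the result is [].

[]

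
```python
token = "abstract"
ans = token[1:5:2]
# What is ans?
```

token has length 8. The slice token[1:5:2] selects indices [1, 3] (1->'b', 3->'t'), giving 'bt'.

'bt'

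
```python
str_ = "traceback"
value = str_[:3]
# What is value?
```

str_ has length 9. The slice str_[:3] selects indices [0, 1, 2] (0->'t', 1->'r', 2->'a'), giving 'tra'.

'tra'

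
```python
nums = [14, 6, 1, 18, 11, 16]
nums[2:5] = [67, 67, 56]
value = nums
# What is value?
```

nums starts as [14, 6, 1, 18, 11, 16] (length 6). The slice nums[2:5] covers indices [2, 3, 4] with values [1, 18, 11]. Replacing that slice with [67, 67, 56] (same length) produces [14, 6, 67, 67, 56, 16].

[14, 6, 67, 67, 56, 16]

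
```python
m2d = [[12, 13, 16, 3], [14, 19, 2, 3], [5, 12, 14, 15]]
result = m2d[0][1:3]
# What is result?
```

m2d[0] = [12, 13, 16, 3]. m2d[0] has length 4. The slice m2d[0][1:3] selects indices [1, 2] (1->13, 2->16), giving [13, 16].

[13, 16]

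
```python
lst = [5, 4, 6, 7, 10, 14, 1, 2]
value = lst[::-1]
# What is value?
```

lst has length 8. The slice lst[::-1] selects indices [7, 6, 5, 4, 3, 2, 1, 0] (7->2, 6->1, 5->14, 4->10, 3->7, 2->6, 1->4, 0->5), giving [2, 1, 14, 10, 7, 6, 4, 5].

[2, 1, 14, 10, 7, 6, 4, 5]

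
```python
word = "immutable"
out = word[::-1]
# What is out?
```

word has length 9. The slice word[::-1] selects indices [8, 7, 6, 5, 4, 3, 2, 1, 0] (8->'e', 7->'l', 6->'b', 5->'a', 4->'t', 3->'u', 2->'m', 1->'m', 0->'i'), giving 'elbatummi'.

'elbatummi'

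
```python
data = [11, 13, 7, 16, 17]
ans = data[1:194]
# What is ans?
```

data has length 5. The slice data[1:194] selects indices [1, 2, 3, 4] (1->13, 2->7, 3->16, 4->17), giving [13, 7, 16, 17].

[13, 7, 16, 17]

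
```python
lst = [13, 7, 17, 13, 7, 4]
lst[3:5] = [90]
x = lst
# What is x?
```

lst starts as [13, 7, 17, 13, 7, 4] (length 6). The slice lst[3:5] covers indices [3, 4] with values [13, 7]. Replacing that slice with [90] (different length) produces [13, 7, 17, 90, 4].

[13, 7, 17, 90, 4]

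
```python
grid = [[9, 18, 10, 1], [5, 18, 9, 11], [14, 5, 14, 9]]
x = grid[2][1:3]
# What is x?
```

grid[2] = [14, 5, 14, 9]. grid[2] has length 4. The slice grid[2][1:3] selects indices [1, 2] (1->5, 2->14), giving [5, 14].

[5, 14]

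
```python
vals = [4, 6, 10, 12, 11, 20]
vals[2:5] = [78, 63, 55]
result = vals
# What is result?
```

vals starts as [4, 6, 10, 12, 11, 20] (length 6). The slice vals[2:5] covers indices [2, 3, 4] with values [10, 12, 11]. Replacing that slice with [78, 63, 55] (same length) produces [4, 6, 78, 63, 55, 20].

[4, 6, 78, 63, 55, 20]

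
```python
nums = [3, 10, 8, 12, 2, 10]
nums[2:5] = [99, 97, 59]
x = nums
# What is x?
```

nums starts as [3, 10, 8, 12, 2, 10] (length 6). The slice nums[2:5] covers indices [2, 3, 4] with values [8, 12, 2]. Replacing that slice with [99, 97, 59] (same length) produces [3, 10, 99, 97, 59, 10].

[3, 10, 99, 97, 59, 10]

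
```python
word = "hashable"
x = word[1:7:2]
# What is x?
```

word has length 8. The slice word[1:7:2] selects indices [1, 3, 5] (1->'a', 3->'h', 5->'b'), giving 'ahb'.

'ahb'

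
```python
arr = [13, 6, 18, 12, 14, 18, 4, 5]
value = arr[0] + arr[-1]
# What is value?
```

arr has length 8. arr[0] = 13.
arr has length 8. Negative index -1 maps to positive index 8 + (-1) = 7. arr[7] = 5.
Sum: 13 + 5 = 18.

18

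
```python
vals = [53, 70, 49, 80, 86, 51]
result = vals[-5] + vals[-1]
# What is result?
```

vals has length 6. Negative index -5 maps to positive index 6 + (-5) = 1. vals[1] = 70.
vals has length 6. Negative index -1 maps to positive index 6 + (-1) = 5. vals[5] = 51.
Sum: 70 + 51 = 121.

121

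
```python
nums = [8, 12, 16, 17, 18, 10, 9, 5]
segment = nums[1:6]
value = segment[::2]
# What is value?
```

nums has length 8. The slice nums[1:6] selects indices [1, 2, 3, 4, 5] (1->12, 2->16, 3->17, 4->18, 5->10), giving [12, 16, 17, 18, 10]. So segment = [12, 16, 17, 18, 10]. segment has length 5. The slice segment[::2] selects indices [0, 2, 4] (0->12, 2->17, 4->10), giving [12, 17, 10].

[12, 17, 10]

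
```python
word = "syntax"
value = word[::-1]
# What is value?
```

word has length 6. The slice word[::-1] selects indices [5, 4, 3, 2, 1, 0] (5->'x', 4->'a', 3->'t', 2->'n', 1->'y', 0->'s'), giving 'xatnys'.

'xatnys'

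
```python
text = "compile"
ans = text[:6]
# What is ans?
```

text has length 7. The slice text[:6] selects indices [0, 1, 2, 3, 4, 5] (0->'c', 1->'o', 2->'m', 3->'p', 4->'i', 5->'l'), giving 'compil'.

'compil'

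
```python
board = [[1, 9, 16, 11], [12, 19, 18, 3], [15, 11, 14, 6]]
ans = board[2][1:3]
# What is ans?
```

board[2] = [15, 11, 14, 6]. board[2] has length 4. The slice board[2][1:3] selects indices [1, 2] (1->11, 2->14), giving [11, 14].

[11, 14]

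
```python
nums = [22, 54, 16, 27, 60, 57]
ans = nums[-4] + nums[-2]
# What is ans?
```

nums has length 6. Negative index -4 maps to positive index 6 + (-4) = 2. nums[2] = 16.
nums has length 6. Negative index -2 maps to positive index 6 + (-2) = 4. nums[4] = 60.
Sum: 16 + 60 = 76.

76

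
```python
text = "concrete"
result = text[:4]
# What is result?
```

text has length 8. The slice text[:4] selects indices [0, 1, 2, 3] (0->'c', 1->'o', 2->'n', 3->'c'), giving 'conc'.

'conc'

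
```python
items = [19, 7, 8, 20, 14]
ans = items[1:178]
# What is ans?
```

items has length 5. The slice items[1:178] selects indices [1, 2, 3, 4] (1->7, 2->8, 3->20, 4->14), giving [7, 8, 20, 14].

[7, 8, 20, 14]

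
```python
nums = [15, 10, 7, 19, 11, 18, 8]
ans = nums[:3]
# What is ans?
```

nums has length 7. The slice nums[:3] selects indices [0, 1, 2] (0->15, 1->10, 2->7), giving [15, 10, 7].

[15, 10, 7]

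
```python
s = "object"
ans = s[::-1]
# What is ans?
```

s has length 6. The slice s[::-1] selects indices [5, 4, 3, 2, 1, 0] (5->'t', 4->'c', 3->'e', 2->'j', 1->'b', 0->'o'), giving 'tcejbo'.

'tcejbo'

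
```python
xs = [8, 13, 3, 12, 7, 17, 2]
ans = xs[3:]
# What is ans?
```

xs has length 7. The slice xs[3:] selects indices [3, 4, 5, 6] (3->12, 4->7, 5->17, 6->2), giving [12, 7, 17, 2].

[12, 7, 17, 2]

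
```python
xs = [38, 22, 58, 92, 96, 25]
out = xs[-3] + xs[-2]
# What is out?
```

xs has length 6. Negative index -3 maps to positive index 6 + (-3) = 3. xs[3] = 92.
xs has length 6. Negative index -2 maps to positive index 6 + (-2) = 4. xs[4] = 96.
Sum: 92 + 96 = 188.

188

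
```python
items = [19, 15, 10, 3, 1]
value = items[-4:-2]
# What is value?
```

items has length 5. The slice items[-4:-2] selects indices [1, 2] (1->15, 2->10), giving [15, 10].

[15, 10]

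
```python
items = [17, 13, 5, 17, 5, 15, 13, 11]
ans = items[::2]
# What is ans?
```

items has length 8. The slice items[::2] selects indices [0, 2, 4, 6] (0->17, 2->5, 4->5, 6->13), giving [17, 5, 5, 13].

[17, 5, 5, 13]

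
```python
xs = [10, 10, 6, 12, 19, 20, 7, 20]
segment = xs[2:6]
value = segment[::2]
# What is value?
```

xs has length 8. The slice xs[2:6] selects indices [2, 3, 4, 5] (2->6, 3->12, 4->19, 5->20), giving [6, 12, 19, 20]. So segment = [6, 12, 19, 20]. segment has length 4. The slice segment[::2] selects indices [0, 2] (0->6, 2->19), giving [6, 19].

[6, 19]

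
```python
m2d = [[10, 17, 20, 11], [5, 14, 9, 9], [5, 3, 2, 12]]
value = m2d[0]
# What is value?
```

m2d has 3 rows. Row 0 is [10, 17, 20, 11].

[10, 17, 20, 11]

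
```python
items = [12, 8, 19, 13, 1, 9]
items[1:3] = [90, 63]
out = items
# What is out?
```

items starts as [12, 8, 19, 13, 1, 9] (length 6). The slice items[1:3] covers indices [1, 2] with values [8, 19]. Replacing that slice with [90, 63] (same length) produces [12, 90, 63, 13, 1, 9].

[12, 90, 63, 13, 1, 9]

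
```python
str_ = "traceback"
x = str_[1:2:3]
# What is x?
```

str_ has length 9. The slice str_[1:2:3] selects indices [1] (1->'r'), giving 'r'.

'r'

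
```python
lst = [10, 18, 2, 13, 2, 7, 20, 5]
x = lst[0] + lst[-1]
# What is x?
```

lst has length 8. lst[0] = 10.
lst has length 8. Negative index -1 maps to positive index 8 + (-1) = 7. lst[7] = 5.
Sum: 10 + 5 = 15.

15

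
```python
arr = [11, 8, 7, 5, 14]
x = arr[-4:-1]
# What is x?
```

arr has length 5. The slice arr[-4:-1] selects indices [1, 2, 3] (1->8, 2->7, 3->5), giving [8, 7, 5].

[8, 7, 5]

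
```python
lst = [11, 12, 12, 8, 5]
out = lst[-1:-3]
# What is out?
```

lst has length 5. The slice lst[-1:-3] resolves to an empty index range, so the result is [].

[]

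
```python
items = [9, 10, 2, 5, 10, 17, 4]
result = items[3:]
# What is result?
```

items has length 7. The slice items[3:] selects indices [3, 4, 5, 6] (3->5, 4->10, 5->17, 6->4), giving [5, 10, 17, 4].

[5, 10, 17, 4]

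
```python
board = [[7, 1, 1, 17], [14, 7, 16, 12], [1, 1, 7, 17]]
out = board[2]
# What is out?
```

board has 3 rows. Row 2 is [1, 1, 7, 17].

[1, 1, 7, 17]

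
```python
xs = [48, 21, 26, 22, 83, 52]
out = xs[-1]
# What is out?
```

xs has length 6. Negative index -1 maps to positive index 6 + (-1) = 5. xs[5] = 52.

52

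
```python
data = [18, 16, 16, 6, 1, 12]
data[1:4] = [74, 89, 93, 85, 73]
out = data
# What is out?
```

data starts as [18, 16, 16, 6, 1, 12] (length 6). The slice data[1:4] covers indices [1, 2, 3] with values [16, 16, 6]. Replacing that slice with [74, 89, 93, 85, 73] (different length) produces [18, 74, 89, 93, 85, 73, 1, 12].

[18, 74, 89, 93, 85, 73, 1, 12]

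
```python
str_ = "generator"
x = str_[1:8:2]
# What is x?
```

str_ has length 9. The slice str_[1:8:2] selects indices [1, 3, 5, 7] (1->'e', 3->'e', 5->'a', 7->'o'), giving 'eeao'.

'eeao'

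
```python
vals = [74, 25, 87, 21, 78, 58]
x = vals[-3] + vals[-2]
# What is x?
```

vals has length 6. Negative index -3 maps to positive index 6 + (-3) = 3. vals[3] = 21.
vals has length 6. Negative index -2 maps to positive index 6 + (-2) = 4. vals[4] = 78.
Sum: 21 + 78 = 99.

99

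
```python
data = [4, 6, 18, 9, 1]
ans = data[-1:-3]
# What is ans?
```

data has length 5. The slice data[-1:-3] resolves to an empty index range, so the result is [].

[]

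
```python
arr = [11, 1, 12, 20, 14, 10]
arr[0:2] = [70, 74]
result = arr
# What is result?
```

arr starts as [11, 1, 12, 20, 14, 10] (length 6). The slice arr[0:2] covers indices [0, 1] with values [11, 1]. Replacing that slice with [70, 74] (same length) produces [70, 74, 12, 20, 14, 10].

[70, 74, 12, 20, 14, 10]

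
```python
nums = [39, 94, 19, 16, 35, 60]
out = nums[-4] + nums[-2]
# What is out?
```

nums has length 6. Negative index -4 maps to positive index 6 + (-4) = 2. nums[2] = 19.
nums has length 6. Negative index -2 maps to positive index 6 + (-2) = 4. nums[4] = 35.
Sum: 19 + 35 = 54.

54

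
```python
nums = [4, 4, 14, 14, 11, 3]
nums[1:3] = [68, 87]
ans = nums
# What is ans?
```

nums starts as [4, 4, 14, 14, 11, 3] (length 6). The slice nums[1:3] covers indices [1, 2] with values [4, 14]. Replacing that slice with [68, 87] (same length) produces [4, 68, 87, 14, 11, 3].

[4, 68, 87, 14, 11, 3]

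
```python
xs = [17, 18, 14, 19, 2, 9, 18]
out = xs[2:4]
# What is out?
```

xs has length 7. The slice xs[2:4] selects indices [2, 3] (2->14, 3->19), giving [14, 19].

[14, 19]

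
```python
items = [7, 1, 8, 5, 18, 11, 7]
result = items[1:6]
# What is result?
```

items has length 7. The slice items[1:6] selects indices [1, 2, 3, 4, 5] (1->1, 2->8, 3->5, 4->18, 5->11), giving [1, 8, 5, 18, 11].

[1, 8, 5, 18, 11]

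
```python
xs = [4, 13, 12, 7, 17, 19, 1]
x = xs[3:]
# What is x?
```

xs has length 7. The slice xs[3:] selects indices [3, 4, 5, 6] (3->7, 4->17, 5->19, 6->1), giving [7, 17, 19, 1].

[7, 17, 19, 1]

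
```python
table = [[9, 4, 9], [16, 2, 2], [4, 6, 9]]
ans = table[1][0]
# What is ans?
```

table[1] = [16, 2, 2]. Taking column 0 of that row yields 16.

16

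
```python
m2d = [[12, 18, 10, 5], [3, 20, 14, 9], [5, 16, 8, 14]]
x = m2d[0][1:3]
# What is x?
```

m2d[0] = [12, 18, 10, 5]. m2d[0] has length 4. The slice m2d[0][1:3] selects indices [1, 2] (1->18, 2->10), giving [18, 10].

[18, 10]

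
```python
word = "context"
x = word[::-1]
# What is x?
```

word has length 7. The slice word[::-1] selects indices [6, 5, 4, 3, 2, 1, 0] (6->'t', 5->'x', 4->'e', 3->'t', 2->'n', 1->'o', 0->'c'), giving 'txetnoc'.

'txetnoc'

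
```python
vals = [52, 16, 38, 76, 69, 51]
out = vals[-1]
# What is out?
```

vals has length 6. Negative index -1 maps to positive index 6 + (-1) = 5. vals[5] = 51.

51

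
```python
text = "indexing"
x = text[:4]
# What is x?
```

text has length 8. The slice text[:4] selects indices [0, 1, 2, 3] (0->'i', 1->'n', 2->'d', 3->'e'), giving 'inde'.

'inde'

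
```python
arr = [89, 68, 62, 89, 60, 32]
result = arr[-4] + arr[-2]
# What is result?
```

arr has length 6. Negative index -4 maps to positive index 6 + (-4) = 2. arr[2] = 62.
arr has length 6. Negative index -2 maps to positive index 6 + (-2) = 4. arr[4] = 60.
Sum: 62 + 60 = 122.

122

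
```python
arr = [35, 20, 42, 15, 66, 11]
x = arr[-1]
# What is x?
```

arr has length 6. Negative index -1 maps to positive index 6 + (-1) = 5. arr[5] = 11.

11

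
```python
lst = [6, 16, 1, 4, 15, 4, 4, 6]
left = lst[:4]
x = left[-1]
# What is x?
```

lst has length 8. The slice lst[:4] selects indices [0, 1, 2, 3] (0->6, 1->16, 2->1, 3->4), giving [6, 16, 1, 4]. So left = [6, 16, 1, 4]. Then left[-1] = 4.

4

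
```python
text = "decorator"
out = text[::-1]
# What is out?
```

text has length 9. The slice text[::-1] selects indices [8, 7, 6, 5, 4, 3, 2, 1, 0] (8->'r', 7->'o', 6->'t', 5->'a', 4->'r', 3->'o', 2->'c', 1->'e', 0->'d'), giving 'rotaroced'.

'rotaroced'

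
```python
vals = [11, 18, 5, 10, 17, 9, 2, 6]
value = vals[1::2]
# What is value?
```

vals has length 8. The slice vals[1::2] selects indices [1, 3, 5, 7] (1->18, 3->10, 5->9, 7->6), giving [18, 10, 9, 6].

[18, 10, 9, 6]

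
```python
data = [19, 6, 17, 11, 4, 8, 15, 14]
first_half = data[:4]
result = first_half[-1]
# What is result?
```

data has length 8. The slice data[:4] selects indices [0, 1, 2, 3] (0->19, 1->6, 2->17, 3->11), giving [19, 6, 17, 11]. So first_half = [19, 6, 17, 11]. Then first_half[-1] = 11.

11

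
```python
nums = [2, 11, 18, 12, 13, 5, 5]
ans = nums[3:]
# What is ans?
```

nums has length 7. The slice nums[3:] selects indices [3, 4, 5, 6] (3->12, 4->13, 5->5, 6->5), giving [12, 13, 5, 5].

[12, 13, 5, 5]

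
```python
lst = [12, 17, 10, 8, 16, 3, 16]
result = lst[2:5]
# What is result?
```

lst has length 7. The slice lst[2:5] selects indices [2, 3, 4] (2->10, 3->8, 4->16), giving [10, 8, 16].

[10, 8, 16]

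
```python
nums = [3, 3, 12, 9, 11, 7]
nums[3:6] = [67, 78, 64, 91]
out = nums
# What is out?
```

nums starts as [3, 3, 12, 9, 11, 7] (length 6). The slice nums[3:6] covers indices [3, 4, 5] with values [9, 11, 7]. Replacing that slice with [67, 78, 64, 91] (different length) produces [3, 3, 12, 67, 78, 64, 91].

[3, 3, 12, 67, 78, 64, 91]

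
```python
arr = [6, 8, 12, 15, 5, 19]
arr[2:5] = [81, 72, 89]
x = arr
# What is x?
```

arr starts as [6, 8, 12, 15, 5, 19] (length 6). The slice arr[2:5] covers indices [2, 3, 4] with values [12, 15, 5]. Replacing that slice with [81, 72, 89] (same length) produces [6, 8, 81, 72, 89, 19].

[6, 8, 81, 72, 89, 19]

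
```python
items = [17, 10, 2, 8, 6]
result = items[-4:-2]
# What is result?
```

items has length 5. The slice items[-4:-2] selects indices [1, 2] (1->10, 2->2), giving [10, 2].

[10, 2]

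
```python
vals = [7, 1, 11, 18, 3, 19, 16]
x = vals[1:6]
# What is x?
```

vals has length 7. The slice vals[1:6] selects indices [1, 2, 3, 4, 5] (1->1, 2->11, 3->18, 4->3, 5->19), giving [1, 11, 18, 3, 19].

[1, 11, 18, 3, 19]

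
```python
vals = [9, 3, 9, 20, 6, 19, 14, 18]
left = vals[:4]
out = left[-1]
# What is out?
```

vals has length 8. The slice vals[:4] selects indices [0, 1, 2, 3] (0->9, 1->3, 2->9, 3->20), giving [9, 3, 9, 20]. So left = [9, 3, 9, 20]. Then left[-1] = 20.

20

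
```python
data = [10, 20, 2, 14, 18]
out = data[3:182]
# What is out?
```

data has length 5. The slice data[3:182] selects indices [3, 4] (3->14, 4->18), giving [14, 18].

[14, 18]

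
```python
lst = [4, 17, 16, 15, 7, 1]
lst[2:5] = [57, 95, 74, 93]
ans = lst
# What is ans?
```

lst starts as [4, 17, 16, 15, 7, 1] (length 6). The slice lst[2:5] covers indices [2, 3, 4] with values [16, 15, 7]. Replacing that slice with [57, 95, 74, 93] (different length) produces [4, 17, 57, 95, 74, 93, 1].

[4, 17, 57, 95, 74, 93, 1]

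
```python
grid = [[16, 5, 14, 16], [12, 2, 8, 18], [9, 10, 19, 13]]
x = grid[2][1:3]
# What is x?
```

grid[2] = [9, 10, 19, 13]. grid[2] has length 4. The slice grid[2][1:3] selects indices [1, 2] (1->10, 2->19), giving [10, 19].

[10, 19]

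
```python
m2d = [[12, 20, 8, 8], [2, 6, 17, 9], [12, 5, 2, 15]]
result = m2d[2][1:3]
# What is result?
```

m2d[2] = [12, 5, 2, 15]. m2d[2] has length 4. The slice m2d[2][1:3] selects indices [1, 2] (1->5, 2->2), giving [5, 2].

[5, 2]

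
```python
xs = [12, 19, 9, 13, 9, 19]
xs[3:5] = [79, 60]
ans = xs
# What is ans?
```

xs starts as [12, 19, 9, 13, 9, 19] (length 6). The slice xs[3:5] covers indices [3, 4] with values [13, 9]. Replacing that slice with [79, 60] (same length) produces [12, 19, 9, 79, 60, 19].

[12, 19, 9, 79, 60, 19]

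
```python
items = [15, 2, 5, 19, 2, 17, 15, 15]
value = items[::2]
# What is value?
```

items has length 8. The slice items[::2] selects indices [0, 2, 4, 6] (0->15, 2->5, 4->2, 6->15), giving [15, 5, 2, 15].

[15, 5, 2, 15]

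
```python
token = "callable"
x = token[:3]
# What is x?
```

token has length 8. The slice token[:3] selects indices [0, 1, 2] (0->'c', 1->'a', 2->'l'), giving 'cal'.

'cal'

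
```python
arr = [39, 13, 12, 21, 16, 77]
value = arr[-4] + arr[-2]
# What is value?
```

arr has length 6. Negative index -4 maps to positive index 6 + (-4) = 2. arr[2] = 12.
arr has length 6. Negative index -2 maps to positive index 6 + (-2) = 4. arr[4] = 16.
Sum: 12 + 16 = 28.

28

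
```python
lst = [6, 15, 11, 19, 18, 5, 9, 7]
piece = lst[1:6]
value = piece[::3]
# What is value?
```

lst has length 8. The slice lst[1:6] selects indices [1, 2, 3, 4, 5] (1->15, 2->11, 3->19, 4->18, 5->5), giving [15, 11, 19, 18, 5]. So piece = [15, 11, 19, 18, 5]. piece has length 5. The slice piece[::3] selects indices [0, 3] (0->15, 3->18), giving [15, 18].

[15, 18]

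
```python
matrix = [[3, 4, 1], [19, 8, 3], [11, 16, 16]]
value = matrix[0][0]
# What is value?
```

matrix[0] = [3, 4, 1]. Taking column 0 of that row yields 3.

3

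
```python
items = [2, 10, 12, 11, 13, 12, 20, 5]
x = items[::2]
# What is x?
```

items has length 8. The slice items[::2] selects indices [0, 2, 4, 6] (0->2, 2->12, 4->13, 6->20), giving [2, 12, 13, 20].

[2, 12, 13, 20]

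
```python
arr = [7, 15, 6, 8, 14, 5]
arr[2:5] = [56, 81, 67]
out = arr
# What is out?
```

arr starts as [7, 15, 6, 8, 14, 5] (length 6). The slice arr[2:5] covers indices [2, 3, 4] with values [6, 8, 14]. Replacing that slice with [56, 81, 67] (same length) produces [7, 15, 56, 81, 67, 5].

[7, 15, 56, 81, 67, 5]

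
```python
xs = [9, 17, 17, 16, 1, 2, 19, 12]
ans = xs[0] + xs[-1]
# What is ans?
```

xs has length 8. xs[0] = 9.
xs has length 8. Negative index -1 maps to positive index 8 + (-1) = 7. xs[7] = 12.
Sum: 9 + 12 = 21.

21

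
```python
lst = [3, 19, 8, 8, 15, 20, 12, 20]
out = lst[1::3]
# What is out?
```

lst has length 8. The slice lst[1::3] selects indices [1, 4, 7] (1->19, 4->15, 7->20), giving [19, 15, 20].

[19, 15, 20]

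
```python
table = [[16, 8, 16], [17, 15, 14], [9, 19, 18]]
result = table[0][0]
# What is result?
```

table[0] = [16, 8, 16]. Taking column 0 of that row yields 16.

16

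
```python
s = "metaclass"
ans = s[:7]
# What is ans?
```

s has length 9. The slice s[:7] selects indices [0, 1, 2, 3, 4, 5, 6] (0->'m', 1->'e', 2->'t', 3->'a', 4->'c', 5->'l', 6->'a'), giving 'metacla'.

'metacla'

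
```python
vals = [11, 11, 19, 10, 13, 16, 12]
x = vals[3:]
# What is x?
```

vals has length 7. The slice vals[3:] selects indices [3, 4, 5, 6] (3->10, 4->13, 5->16, 6->12), giving [10, 13, 16, 12].

[10, 13, 16, 12]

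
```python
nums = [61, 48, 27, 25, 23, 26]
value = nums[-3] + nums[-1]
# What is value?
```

nums has length 6. Negative index -3 maps to positive index 6 + (-3) = 3. nums[3] = 25.
nums has length 6. Negative index -1 maps to positive index 6 + (-1) = 5. nums[5] = 26.
Sum: 25 + 26 = 51.

51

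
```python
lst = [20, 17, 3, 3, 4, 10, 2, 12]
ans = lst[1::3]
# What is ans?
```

lst has length 8. The slice lst[1::3] selects indices [1, 4, 7] (1->17, 4->4, 7->12), giving [17, 4, 12].

[17, 4, 12]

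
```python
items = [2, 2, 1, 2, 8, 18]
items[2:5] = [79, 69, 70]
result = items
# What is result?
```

items starts as [2, 2, 1, 2, 8, 18] (length 6). The slice items[2:5] covers indices [2, 3, 4] with values [1, 2, 8]. Replacing that slice with [79, 69, 70] (same length) produces [2, 2, 79, 69, 70, 18].

[2, 2, 79, 69, 70, 18]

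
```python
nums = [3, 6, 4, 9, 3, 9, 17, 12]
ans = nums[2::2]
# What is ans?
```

nums has length 8. The slice nums[2::2] selects indices [2, 4, 6] (2->4, 4->3, 6->17), giving [4, 3, 17].

[4, 3, 17]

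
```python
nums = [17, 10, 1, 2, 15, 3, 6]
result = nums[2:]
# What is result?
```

nums has length 7. The slice nums[2:] selects indices [2, 3, 4, 5, 6] (2->1, 3->2, 4->15, 5->3, 6->6), giving [1, 2, 15, 3, 6].

[1, 2, 15, 3, 6]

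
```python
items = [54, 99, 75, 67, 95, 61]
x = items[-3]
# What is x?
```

items has length 6. Negative index -3 maps to positive index 6 + (-3) = 3. items[3] = 67.

67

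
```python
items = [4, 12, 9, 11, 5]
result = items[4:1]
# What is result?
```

items has length 5. The slice items[4:1] resolves to an empty index range, so the result is [].

[]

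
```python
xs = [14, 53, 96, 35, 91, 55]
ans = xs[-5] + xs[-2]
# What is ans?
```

xs has length 6. Negative index -5 maps to positive index 6 + (-5) = 1. xs[1] = 53.
xs has length 6. Negative index -2 maps to positive index 6 + (-2) = 4. xs[4] = 91.
Sum: 53 + 91 = 144.

144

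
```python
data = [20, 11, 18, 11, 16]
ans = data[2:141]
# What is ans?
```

data has length 5. The slice data[2:141] selects indices [2, 3, 4] (2->18, 3->11, 4->16), giving [18, 11, 16].

[18, 11, 16]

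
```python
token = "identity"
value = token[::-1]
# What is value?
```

token has length 8. The slice token[::-1] selects indices [7, 6, 5, 4, 3, 2, 1, 0] (7->'y', 6->'t', 5->'i', 4->'t', 3->'n', 2->'e', 1->'d', 0->'i'), giving 'ytitnedi'.

'ytitnedi'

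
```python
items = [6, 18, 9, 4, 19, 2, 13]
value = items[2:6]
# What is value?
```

items has length 7. The slice items[2:6] selects indices [2, 3, 4, 5] (2->9, 3->4, 4->19, 5->2), giving [9, 4, 19, 2].

[9, 4, 19, 2]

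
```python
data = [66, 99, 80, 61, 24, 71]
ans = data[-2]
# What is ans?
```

data has length 6. Negative index -2 maps to positive index 6 + (-2) = 4. data[4] = 24.

24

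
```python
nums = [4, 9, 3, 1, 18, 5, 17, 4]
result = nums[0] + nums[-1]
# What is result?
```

nums has length 8. nums[0] = 4.
nums has length 8. Negative index -1 maps to positive index 8 + (-1) = 7. nums[7] = 4.
Sum: 4 + 4 = 8.

8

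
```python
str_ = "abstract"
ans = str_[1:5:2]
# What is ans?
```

str_ has length 8. The slice str_[1:5:2] selects indices [1, 3] (1->'b', 3->'t'), giving 'bt'.

'bt'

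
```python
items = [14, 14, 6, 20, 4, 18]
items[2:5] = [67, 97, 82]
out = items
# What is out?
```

items starts as [14, 14, 6, 20, 4, 18] (length 6). The slice items[2:5] covers indices [2, 3, 4] with values [6, 20, 4]. Replacing that slice with [67, 97, 82] (same length) produces [14, 14, 67, 97, 82, 18].

[14, 14, 67, 97, 82, 18]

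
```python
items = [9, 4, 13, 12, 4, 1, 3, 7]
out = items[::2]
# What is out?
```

items has length 8. The slice items[::2] selects indices [0, 2, 4, 6] (0->9, 2->13, 4->4, 6->3), giving [9, 13, 4, 3].

[9, 13, 4, 3]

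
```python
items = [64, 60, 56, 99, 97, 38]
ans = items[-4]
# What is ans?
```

items has length 6. Negative index -4 maps to positive index 6 + (-4) = 2. items[2] = 56.

56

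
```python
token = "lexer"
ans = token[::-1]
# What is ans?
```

token has length 5. The slice token[::-1] selects indices [4, 3, 2, 1, 0] (4->'r', 3->'e', 2->'x', 1->'e', 0->'l'), giving 'rexel'.

'rexel'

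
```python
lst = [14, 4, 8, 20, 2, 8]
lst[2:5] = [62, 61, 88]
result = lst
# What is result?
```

lst starts as [14, 4, 8, 20, 2, 8] (length 6). The slice lst[2:5] covers indices [2, 3, 4] with values [8, 20, 2]. Replacing that slice with [62, 61, 88] (same length) produces [14, 4, 62, 61, 88, 8].

[14, 4, 62, 61, 88, 8]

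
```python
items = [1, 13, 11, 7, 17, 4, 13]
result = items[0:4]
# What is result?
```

items has length 7. The slice items[0:4] selects indices [0, 1, 2, 3] (0->1, 1->13, 2->11, 3->7), giving [1, 13, 11, 7].

[1, 13, 11, 7]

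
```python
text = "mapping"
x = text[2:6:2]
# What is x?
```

text has length 7. The slice text[2:6:2] selects indices [2, 4] (2->'p', 4->'i'), giving 'pi'.

'pi'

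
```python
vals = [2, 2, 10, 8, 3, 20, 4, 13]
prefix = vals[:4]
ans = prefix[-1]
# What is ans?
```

vals has length 8. The slice vals[:4] selects indices [0, 1, 2, 3] (0->2, 1->2, 2->10, 3->8), giving [2, 2, 10, 8]. So prefix = [2, 2, 10, 8]. Then prefix[-1] = 8.

8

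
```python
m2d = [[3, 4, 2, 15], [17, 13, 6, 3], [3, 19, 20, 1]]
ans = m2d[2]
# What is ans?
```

m2d has 3 rows. Row 2 is [3, 19, 20, 1].

[3, 19, 20, 1]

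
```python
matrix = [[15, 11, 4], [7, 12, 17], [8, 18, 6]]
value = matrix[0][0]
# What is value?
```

matrix[0] = [15, 11, 4]. Taking column 0 of that row yields 15.

15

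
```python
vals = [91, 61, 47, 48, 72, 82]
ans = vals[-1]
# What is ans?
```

vals has length 6. Negative index -1 maps to positive index 6 + (-1) = 5. vals[5] = 82.

82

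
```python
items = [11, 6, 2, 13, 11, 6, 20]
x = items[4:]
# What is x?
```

items has length 7. The slice items[4:] selects indices [4, 5, 6] (4->11, 5->6, 6->20), giving [11, 6, 20].

[11, 6, 20]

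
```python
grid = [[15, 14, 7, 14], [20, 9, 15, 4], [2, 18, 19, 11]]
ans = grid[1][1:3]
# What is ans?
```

grid[1] = [20, 9, 15, 4]. grid[1] has length 4. The slice grid[1][1:3] selects indices [1, 2] (1->9, 2->15), giving [9, 15].

[9, 15]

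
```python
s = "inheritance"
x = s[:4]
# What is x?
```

s has length 11. The slice s[:4] selects indices [0, 1, 2, 3] (0->'i', 1->'n', 2->'h', 3->'e'), giving 'inhe'.

'inhe'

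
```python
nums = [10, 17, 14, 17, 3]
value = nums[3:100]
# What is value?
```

nums has length 5. The slice nums[3:100] selects indices [3, 4] (3->17, 4->3), giving [17, 3].

[17, 3]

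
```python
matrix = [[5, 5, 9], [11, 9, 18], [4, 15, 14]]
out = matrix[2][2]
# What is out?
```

matrix[2] = [4, 15, 14]. Taking column 2 of that row yields 14.

14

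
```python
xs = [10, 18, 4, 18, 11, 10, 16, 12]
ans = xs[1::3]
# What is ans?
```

xs has length 8. The slice xs[1::3] selects indices [1, 4, 7] (1->18, 4->11, 7->12), giving [18, 11, 12].

[18, 11, 12]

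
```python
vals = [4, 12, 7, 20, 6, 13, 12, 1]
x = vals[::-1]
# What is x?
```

vals has length 8. The slice vals[::-1] selects indices [7, 6, 5, 4, 3, 2, 1, 0] (7->1, 6->12, 5->13, 4->6, 3->20, 2->7, 1->12, 0->4), giving [1, 12, 13, 6, 20, 7, 12, 4].

[1, 12, 13, 6, 20, 7, 12, 4]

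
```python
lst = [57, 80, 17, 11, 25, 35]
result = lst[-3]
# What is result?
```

lst has length 6. Negative index -3 maps to positive index 6 + (-3) = 3. lst[3] = 11.

11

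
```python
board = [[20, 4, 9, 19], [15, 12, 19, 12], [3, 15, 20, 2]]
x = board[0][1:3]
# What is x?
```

board[0] = [20, 4, 9, 19]. board[0] has length 4. The slice board[0][1:3] selects indices [1, 2] (1->4, 2->9), giving [4, 9].

[4, 9]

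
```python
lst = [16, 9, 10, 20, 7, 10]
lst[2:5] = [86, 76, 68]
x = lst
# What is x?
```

lst starts as [16, 9, 10, 20, 7, 10] (length 6). The slice lst[2:5] covers indices [2, 3, 4] with values [10, 20, 7]. Replacing that slice with [86, 76, 68] (same length) produces [16, 9, 86, 76, 68, 10].

[16, 9, 86, 76, 68, 10]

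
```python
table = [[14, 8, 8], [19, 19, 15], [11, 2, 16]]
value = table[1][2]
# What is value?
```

table[1] = [19, 19, 15]. Taking column 2 of that row yields 15.

15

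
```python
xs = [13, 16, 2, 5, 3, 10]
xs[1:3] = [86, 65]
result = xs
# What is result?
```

xs starts as [13, 16, 2, 5, 3, 10] (length 6). The slice xs[1:3] covers indices [1, 2] with values [16, 2]. Replacing that slice with [86, 65] (same length) produces [13, 86, 65, 5, 3, 10].

[13, 86, 65, 5, 3, 10]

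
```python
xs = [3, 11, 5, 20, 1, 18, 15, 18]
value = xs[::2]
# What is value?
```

xs has length 8. The slice xs[::2] selects indices [0, 2, 4, 6] (0->3, 2->5, 4->1, 6->15), giving [3, 5, 1, 15].

[3, 5, 1, 15]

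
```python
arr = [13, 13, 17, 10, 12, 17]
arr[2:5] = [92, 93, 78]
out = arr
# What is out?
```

arr starts as [13, 13, 17, 10, 12, 17] (length 6). The slice arr[2:5] covers indices [2, 3, 4] with values [17, 10, 12]. Replacing that slice with [92, 93, 78] (same length) produces [13, 13, 92, 93, 78, 17].

[13, 13, 92, 93, 78, 17]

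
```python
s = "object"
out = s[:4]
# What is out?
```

s has length 6. The slice s[:4] selects indices [0, 1, 2, 3] (0->'o', 1->'b', 2->'j', 3->'e'), giving 'obje'.

'obje'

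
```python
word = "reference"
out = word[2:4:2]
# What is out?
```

word has length 9. The slice word[2:4:2] selects indices [2] (2->'f'), giving 'f'.

'f'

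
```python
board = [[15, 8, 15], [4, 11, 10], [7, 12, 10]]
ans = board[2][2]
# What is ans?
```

board[2] = [7, 12, 10]. Taking column 2 of that row yields 10.

10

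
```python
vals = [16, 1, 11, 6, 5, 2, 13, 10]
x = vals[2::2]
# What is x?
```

vals has length 8. The slice vals[2::2] selects indices [2, 4, 6] (2->11, 4->5, 6->13), giving [11, 5, 13].

[11, 5, 13]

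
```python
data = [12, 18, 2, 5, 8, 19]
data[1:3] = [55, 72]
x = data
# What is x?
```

data starts as [12, 18, 2, 5, 8, 19] (length 6). The slice data[1:3] covers indices [1, 2] with values [18, 2]. Replacing that slice with [55, 72] (same length) produces [12, 55, 72, 5, 8, 19].

[12, 55, 72, 5, 8, 19]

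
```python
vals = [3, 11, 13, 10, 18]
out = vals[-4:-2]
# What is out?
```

vals has length 5. The slice vals[-4:-2] selects indices [1, 2] (1->11, 2->13), giving [11, 13].

[11, 13]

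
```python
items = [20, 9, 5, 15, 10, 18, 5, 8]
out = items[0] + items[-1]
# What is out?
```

items has length 8. items[0] = 20.
items has length 8. Negative index -1 maps to positive index 8 + (-1) = 7. items[7] = 8.
Sum: 20 + 8 = 28.

28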